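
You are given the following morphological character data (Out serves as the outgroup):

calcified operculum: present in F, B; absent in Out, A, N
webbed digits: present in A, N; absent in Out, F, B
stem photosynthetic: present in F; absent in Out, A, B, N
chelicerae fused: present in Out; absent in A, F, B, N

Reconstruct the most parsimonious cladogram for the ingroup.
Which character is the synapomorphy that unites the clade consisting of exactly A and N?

Character polarity is set by the outgroup: the derived state is whichever differs from the outgroup's state, so for chelicerae fused the derived state is 'absent', and for the remaining characters it is 'present'.
Only B and F show the derived state 'present' for calcified operculum, supporting them as a clade.
webbed digits: derived state 'present' in A and N only — synapomorphy for {A, N}.
stem photosynthetic: derived state 'present' in F only — an autapomorphy, so it tells us nothing about relationships among taxa.
chelicerae fused (derived state 'absent') is shared by all ingroup taxa — unites the whole ingroup.
Most parsimonious ingroup topology: ((A,N),(F,B)).
The clade {A, N} is supported by webbed digits: its derived state 'present' occurs in exactly those taxa and in no other taxon (including the outgroup).

webbed digits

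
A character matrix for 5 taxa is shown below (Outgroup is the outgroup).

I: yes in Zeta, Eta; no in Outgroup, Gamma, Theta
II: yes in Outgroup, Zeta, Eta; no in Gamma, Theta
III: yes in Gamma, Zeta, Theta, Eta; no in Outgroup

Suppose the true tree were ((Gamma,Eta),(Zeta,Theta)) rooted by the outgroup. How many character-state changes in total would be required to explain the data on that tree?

Map each character onto ((Gamma,Eta),(Zeta,Theta)) (rooted by Outgroup) and count the minimum state changes it requires (Fitch parsimony):
I: 2; II: 2; III: 1.
Total tree length = 5.

5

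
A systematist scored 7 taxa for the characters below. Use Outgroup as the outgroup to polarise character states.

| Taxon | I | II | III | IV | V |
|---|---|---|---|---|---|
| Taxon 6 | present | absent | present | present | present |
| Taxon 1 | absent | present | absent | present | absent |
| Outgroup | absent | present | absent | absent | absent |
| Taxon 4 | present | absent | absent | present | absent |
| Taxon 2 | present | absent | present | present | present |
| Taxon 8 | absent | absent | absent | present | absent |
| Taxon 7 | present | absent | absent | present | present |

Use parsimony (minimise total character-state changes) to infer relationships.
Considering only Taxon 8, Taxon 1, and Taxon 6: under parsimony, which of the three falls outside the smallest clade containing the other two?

Character polarity is set by the outgroup: the derived state is whichever differs from the outgroup's state, so for II the derived state is 'absent', and for the remaining characters it is 'present'.
I (derived state 'present') is shared by Taxon 2, Taxon 4, Taxon 6, and Taxon 7 — a synapomorphy uniting that clade.
II: derived state 'absent' in Taxon 2, Taxon 4, Taxon 6, Taxon 7, and Taxon 8 only — synapomorphy for {Taxon 2, Taxon 4, Taxon 6, Taxon 7, Taxon 8}.
III (derived state 'present') is shared by Taxon 2 and Taxon 6 — a synapomorphy uniting that clade.
IV (derived state 'present') is shared by all ingroup taxa — unites the whole ingroup.
Only Taxon 2, Taxon 6, and Taxon 7 show the derived state 'present' for V, supporting them as a clade.
Most parsimonious ingroup topology: (((((Taxon 2,Taxon 6),Taxon 7),Taxon 4),Taxon 8),Taxon 1).
Taxon 6 and Taxon 8 share a more recent common ancestor with each other than either does with Taxon 1, so Taxon 1 is the least closely related of the three.

Taxon 1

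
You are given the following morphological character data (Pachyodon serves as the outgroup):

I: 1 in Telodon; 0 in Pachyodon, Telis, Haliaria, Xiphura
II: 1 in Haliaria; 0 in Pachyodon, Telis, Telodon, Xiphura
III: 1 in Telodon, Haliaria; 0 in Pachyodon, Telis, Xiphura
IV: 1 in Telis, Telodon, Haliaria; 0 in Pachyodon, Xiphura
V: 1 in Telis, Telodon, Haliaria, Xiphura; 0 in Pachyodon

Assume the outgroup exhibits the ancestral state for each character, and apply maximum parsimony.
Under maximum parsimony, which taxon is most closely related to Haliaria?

The outgroup has state '0' for every character, so '1' is the derived state throughout.
I (derived state '1') is unique to Telodon (autapomorphy; uninformative for grouping).
II: derived state '1' in Haliaria only — an autapomorphy, so it tells us nothing about relationships among taxa.
Only Haliaria and Telodon show the derived state '1' for III, supporting them as a clade.
IV: derived state '1' in Haliaria, Telis, and Telodon only — synapomorphy for {Haliaria, Telis, Telodon}.
All ingroup taxa share the derived state '1' for V; it defines the ingroup but does not resolve relationships within it.
Most parsimonious ingroup topology: ((Telis,(Telodon,Haliaria)),Xiphura).
Haliaria and Telodon form a cherry on this tree, so they are sister taxa.

Telodon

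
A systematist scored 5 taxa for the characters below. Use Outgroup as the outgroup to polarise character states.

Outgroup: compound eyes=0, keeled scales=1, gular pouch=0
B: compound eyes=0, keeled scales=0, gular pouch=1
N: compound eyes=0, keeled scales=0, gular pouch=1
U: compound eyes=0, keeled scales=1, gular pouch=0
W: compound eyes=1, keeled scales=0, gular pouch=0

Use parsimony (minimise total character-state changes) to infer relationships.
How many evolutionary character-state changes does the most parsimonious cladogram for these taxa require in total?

3

Character polarity is set by the outgroup: the derived state is whichever differs from the outgroup's state, so for keeled scales the derived state is '0', and for the remaining characters it is '1'.
compound eyes: derived state '1' in W only — an autapomorphy, so it tells us nothing about relationships among taxa.
Only B, N, and W show the derived state '0' for keeled scales, supporting them as a clade.
gular pouch: derived state '1' in B and N only — synapomorphy for {B, N}.
Most parsimonious ingroup topology: (((B,N),W),U).
Changes per character on this tree: compound eyes: 1; keeled scales: 1; gular pouch: 1.
Total = 3.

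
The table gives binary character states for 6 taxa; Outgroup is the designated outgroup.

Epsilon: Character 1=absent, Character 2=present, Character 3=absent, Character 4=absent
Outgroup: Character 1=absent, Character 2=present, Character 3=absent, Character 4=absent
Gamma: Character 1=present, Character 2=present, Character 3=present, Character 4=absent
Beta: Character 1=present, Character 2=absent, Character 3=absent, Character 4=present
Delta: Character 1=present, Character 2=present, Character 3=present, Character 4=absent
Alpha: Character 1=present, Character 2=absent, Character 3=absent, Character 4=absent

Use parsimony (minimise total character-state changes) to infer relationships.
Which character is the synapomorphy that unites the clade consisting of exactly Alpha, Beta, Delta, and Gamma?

Character 1

Character polarity is set by the outgroup: the derived state is whichever differs from the outgroup's state, so for Character 2 the derived state is 'absent', and for the remaining characters it is 'present'.
Character 1 (derived state 'present') is shared by Alpha, Beta, Delta, and Gamma — a synapomorphy uniting that clade.
Character 2 (derived state 'absent') is shared by Alpha and Beta — a synapomorphy uniting that clade.
Only Delta and Gamma show the derived state 'present' for Character 3, supporting them as a clade.
Character 4 (derived state 'present') is unique to Beta (autapomorphy; uninformative for grouping).
Most parsimonious ingroup topology: (((Beta,Alpha),(Gamma,Delta)),Epsilon).
The clade {Alpha, Beta, Delta, Gamma} is supported by Character 1: its derived state 'present' occurs in exactly those taxa and in no other taxon (including the outgroup).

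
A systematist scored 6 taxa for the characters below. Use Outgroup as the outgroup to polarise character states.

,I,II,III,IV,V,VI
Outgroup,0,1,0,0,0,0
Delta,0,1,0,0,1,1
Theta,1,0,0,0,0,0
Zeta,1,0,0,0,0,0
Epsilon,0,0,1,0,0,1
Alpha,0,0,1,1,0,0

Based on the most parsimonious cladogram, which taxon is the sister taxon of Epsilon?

Character polarity is set by the outgroup: the derived state is whichever differs from the outgroup's state, so for II the derived state is '0', and for the remaining characters it is '1'.
I: derived state '1' in Theta and Zeta only — synapomorphy for {Theta, Zeta}.
II: derived state '0' in Alpha, Epsilon, Theta, and Zeta only — synapomorphy for {Alpha, Epsilon, Theta, Zeta}.
III (derived state '1') is shared by Alpha and Epsilon — a synapomorphy uniting that clade.
IV (derived state '1') is unique to Alpha (autapomorphy; uninformative for grouping).
V (derived state '1') is unique to Delta (autapomorphy; uninformative for grouping).
VI (state '1') occurs in Delta and Epsilon but conflicts with the nesting implied by the other characters — most parsimoniously interpreted as homoplasy.
Most parsimonious ingroup topology: (Delta,((Theta,Zeta),(Epsilon,Alpha))).
Epsilon and Alpha form a cherry on this tree, so they are sister taxa.

Alpha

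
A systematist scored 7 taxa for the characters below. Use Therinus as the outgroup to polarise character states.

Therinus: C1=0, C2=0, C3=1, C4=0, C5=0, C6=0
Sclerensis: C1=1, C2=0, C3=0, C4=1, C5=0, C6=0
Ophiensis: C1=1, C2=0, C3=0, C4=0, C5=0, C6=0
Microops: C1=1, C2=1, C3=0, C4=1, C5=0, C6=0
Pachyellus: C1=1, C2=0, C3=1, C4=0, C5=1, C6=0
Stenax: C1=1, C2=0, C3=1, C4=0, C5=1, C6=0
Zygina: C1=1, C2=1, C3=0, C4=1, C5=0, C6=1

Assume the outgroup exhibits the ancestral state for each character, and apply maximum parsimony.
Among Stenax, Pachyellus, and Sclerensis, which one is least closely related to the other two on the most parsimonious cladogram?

Character polarity is set by the outgroup: the derived state is whichever differs from the outgroup's state, so for C3 the derived state is '0', and for the remaining characters it is '1'.
C1 (derived state '1') is shared by all ingroup taxa — unites the whole ingroup.
C2 (derived state '1') is shared by Microops and Zygina — a synapomorphy uniting that clade.
C3: derived state '0' in Microops, Ophiensis, Sclerensis, and Zygina only — synapomorphy for {Microops, Ophiensis, Sclerensis, Zygina}.
C4: derived state '1' in Microops, Sclerensis, and Zygina only — synapomorphy for {Microops, Sclerensis, Zygina}.
C5 (derived state '1') is shared by Pachyellus and Stenax — a synapomorphy uniting that clade.
C6: derived state '1' in Zygina only — an autapomorphy, so it tells us nothing about relationships among taxa.
Most parsimonious ingroup topology: (((Sclerensis,(Microops,Zygina)),Ophiensis),(Pachyellus,Stenax)).
Pachyellus and Stenax share a more recent common ancestor with each other than either does with Sclerensis, so Sclerensis is the least closely related of the three.

Sclerensis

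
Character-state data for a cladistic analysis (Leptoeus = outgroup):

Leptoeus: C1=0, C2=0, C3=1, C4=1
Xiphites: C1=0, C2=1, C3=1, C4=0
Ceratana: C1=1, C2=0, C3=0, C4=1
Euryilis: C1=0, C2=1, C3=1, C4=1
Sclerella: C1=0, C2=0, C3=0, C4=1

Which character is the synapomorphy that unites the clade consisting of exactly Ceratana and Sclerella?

Character polarity is set by the outgroup: the derived state is whichever differs from the outgroup's state, so for C3, C4 the derived state is '0', and for the remaining characters it is '1'.
C1 (derived state '1') is unique to Ceratana (autapomorphy; uninformative for grouping).
C2: derived state '1' in Euryilis and Xiphites only — synapomorphy for {Euryilis, Xiphites}.
Only Ceratana and Sclerella show the derived state '0' for C3, supporting them as a clade.
C4: derived state '0' in Xiphites only — an autapomorphy, so it tells us nothing about relationships among taxa.
Most parsimonious ingroup topology: ((Xiphites,Euryilis),(Ceratana,Sclerella)).
The clade {Ceratana, Sclerella} is supported by C3: its derived state '0' occurs in exactly those taxa and in no other taxon (including the outgroup).

C3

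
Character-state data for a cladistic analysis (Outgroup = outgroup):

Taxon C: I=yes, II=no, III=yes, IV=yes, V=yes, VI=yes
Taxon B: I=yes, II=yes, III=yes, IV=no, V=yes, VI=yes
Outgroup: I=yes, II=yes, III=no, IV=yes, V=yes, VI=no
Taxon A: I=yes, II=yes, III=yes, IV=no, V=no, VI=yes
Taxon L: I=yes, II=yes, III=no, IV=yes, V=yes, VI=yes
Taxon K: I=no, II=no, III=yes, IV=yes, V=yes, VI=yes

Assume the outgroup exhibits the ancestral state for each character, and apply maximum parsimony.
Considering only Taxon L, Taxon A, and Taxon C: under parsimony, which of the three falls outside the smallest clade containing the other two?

Character polarity is set by the outgroup: the derived state is whichever differs from the outgroup's state, so for I, II, IV, V the derived state is 'no', and for the remaining characters it is 'yes'.
I: derived state 'no' in Taxon K only — an autapomorphy, so it tells us nothing about relationships among taxa.
Only Taxon C and Taxon K show the derived state 'no' for II, supporting them as a clade.
Only Taxon A, Taxon B, Taxon C, and Taxon K show the derived state 'yes' for III, supporting them as a clade.
Only Taxon A and Taxon B show the derived state 'no' for IV, supporting them as a clade.
V (derived state 'no') is unique to Taxon A (autapomorphy; uninformative for grouping).
All ingroup taxa share the derived state 'yes' for VI; it defines the ingroup but does not resolve relationships within it.
Most parsimonious ingroup topology: (((Taxon K,Taxon C),(Taxon B,Taxon A)),Taxon L).
Taxon A and Taxon C share a more recent common ancestor with each other than either does with Taxon L, so Taxon L is the least closely related of the three.

Taxon L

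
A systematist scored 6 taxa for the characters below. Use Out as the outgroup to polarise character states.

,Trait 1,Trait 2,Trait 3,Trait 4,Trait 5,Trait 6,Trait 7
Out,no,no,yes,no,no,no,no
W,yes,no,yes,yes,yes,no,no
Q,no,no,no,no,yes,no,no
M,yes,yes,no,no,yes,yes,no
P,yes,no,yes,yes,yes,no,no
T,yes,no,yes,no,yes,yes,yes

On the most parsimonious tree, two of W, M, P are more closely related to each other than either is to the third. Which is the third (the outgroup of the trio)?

M

Character polarity is set by the outgroup: the derived state is whichever differs from the outgroup's state, so for Trait 3 the derived state is 'no', and for the remaining characters it is 'yes'.
Only M, P, T, and W show the derived state 'yes' for Trait 1, supporting them as a clade.
Trait 2 (derived state 'yes') is unique to M (autapomorphy; uninformative for grouping).
Trait 3 groups M and Q, which is incompatible with the clades supported by the remaining characters; treating it as convergent (homoplasy) costs fewer steps than any alternative tree.
Trait 4: derived state 'yes' in P and W only — synapomorphy for {P, W}.
All ingroup taxa share the derived state 'yes' for Trait 5; it defines the ingroup but does not resolve relationships within it.
Trait 6: derived state 'yes' in M and T only — synapomorphy for {M, T}.
Trait 7 (derived state 'yes') is unique to T (autapomorphy; uninformative for grouping).
Most parsimonious ingroup topology: (((W,P),(M,T)),Q).
W and P share a more recent common ancestor with each other than either does with M, so M is the least closely related of the three.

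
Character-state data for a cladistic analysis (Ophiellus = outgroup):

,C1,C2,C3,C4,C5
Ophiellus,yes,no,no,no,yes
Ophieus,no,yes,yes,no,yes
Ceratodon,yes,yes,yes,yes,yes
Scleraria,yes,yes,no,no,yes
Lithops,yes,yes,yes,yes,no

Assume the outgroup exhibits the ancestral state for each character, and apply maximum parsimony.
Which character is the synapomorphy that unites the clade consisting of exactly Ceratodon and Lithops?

Character polarity is set by the outgroup: the derived state is whichever differs from the outgroup's state, so for C1, C5 the derived state is 'no', and for the remaining characters it is 'yes'.
C1: derived state 'no' in Ophieus only — an autapomorphy, so it tells us nothing about relationships among taxa.
C2 (derived state 'yes') is shared by all ingroup taxa — unites the whole ingroup.
Only Ceratodon, Lithops, and Ophieus show the derived state 'yes' for C3, supporting them as a clade.
Only Ceratodon and Lithops show the derived state 'yes' for C4, supporting them as a clade.
C5 (derived state 'no') is unique to Lithops (autapomorphy; uninformative for grouping).
Most parsimonious ingroup topology: ((Ophieus,(Ceratodon,Lithops)),Scleraria).
The clade {Ceratodon, Lithops} is supported by C4: its derived state 'yes' occurs in exactly those taxa and in no other taxon (including the outgroup).

C4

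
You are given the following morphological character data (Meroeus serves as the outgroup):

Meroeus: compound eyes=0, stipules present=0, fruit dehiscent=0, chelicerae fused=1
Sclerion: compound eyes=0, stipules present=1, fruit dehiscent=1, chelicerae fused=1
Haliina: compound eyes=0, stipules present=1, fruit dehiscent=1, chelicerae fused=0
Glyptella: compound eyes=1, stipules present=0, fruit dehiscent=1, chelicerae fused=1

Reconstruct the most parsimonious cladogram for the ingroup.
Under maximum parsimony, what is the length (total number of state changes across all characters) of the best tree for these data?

Character polarity is set by the outgroup: the derived state is whichever differs from the outgroup's state, so for chelicerae fused the derived state is '0', and for the remaining characters it is '1'.
compound eyes: derived state '1' in Glyptella only — an autapomorphy, so it tells us nothing about relationships among taxa.
stipules present: derived state '1' in Haliina and Sclerion only — synapomorphy for {Haliina, Sclerion}.
All ingroup taxa share the derived state '1' for fruit dehiscent; it defines the ingroup but does not resolve relationships within it.
chelicerae fused (derived state '0') is unique to Haliina (autapomorphy; uninformative for grouping).
Most parsimonious ingroup topology: ((Sclerion,Haliina),Glyptella).
Changes per character on this tree: compound eyes: 1; stipules present: 1; fruit dehiscent: 1; chelicerae fused: 1.
Total = 4.

4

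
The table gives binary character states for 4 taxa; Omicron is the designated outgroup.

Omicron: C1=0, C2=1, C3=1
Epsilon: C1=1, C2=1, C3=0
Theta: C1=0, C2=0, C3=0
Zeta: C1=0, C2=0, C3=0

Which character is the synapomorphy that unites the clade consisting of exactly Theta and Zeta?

Character polarity is set by the outgroup: the derived state is whichever differs from the outgroup's state, so for C2, C3 the derived state is '0', and for the remaining characters it is '1'.
C1: derived state '1' in Epsilon only — an autapomorphy, so it tells us nothing about relationships among taxa.
C2: derived state '0' in Theta and Zeta only — synapomorphy for {Theta, Zeta}.
All ingroup taxa share the derived state '0' for C3; it defines the ingroup but does not resolve relationships within it.
Most parsimonious ingroup topology: (Epsilon,(Theta,Zeta)).
The clade {Theta, Zeta} is supported by C2: its derived state '0' occurs in exactly those taxa and in no other taxon (including the outgroup).

C2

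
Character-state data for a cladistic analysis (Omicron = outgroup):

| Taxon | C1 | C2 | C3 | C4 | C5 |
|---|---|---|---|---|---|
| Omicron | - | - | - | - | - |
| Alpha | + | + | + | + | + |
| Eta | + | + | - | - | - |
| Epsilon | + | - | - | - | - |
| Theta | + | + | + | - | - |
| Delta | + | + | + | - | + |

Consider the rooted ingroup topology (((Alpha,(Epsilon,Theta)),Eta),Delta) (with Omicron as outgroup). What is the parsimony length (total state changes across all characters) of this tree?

9

Map each character onto (((Alpha,(Epsilon,Theta)),Eta),Delta) (rooted by Omicron) and count the minimum state changes it requires (Fitch parsimony):
C1: 1; C2: 2; C3: 3; C4: 1; C5: 2.
Total tree length = 9.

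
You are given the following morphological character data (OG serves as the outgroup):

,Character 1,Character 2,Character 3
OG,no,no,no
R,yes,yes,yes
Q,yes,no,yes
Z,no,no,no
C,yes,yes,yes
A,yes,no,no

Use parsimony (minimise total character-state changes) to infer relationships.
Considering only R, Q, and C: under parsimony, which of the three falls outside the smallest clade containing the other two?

Q

The outgroup has state 'no' for every character, so 'yes' is the derived state throughout.
Character 1 (derived state 'yes') is shared by A, C, Q, and R — a synapomorphy uniting that clade.
Only C and R show the derived state 'yes' for Character 2, supporting them as a clade.
Only C, Q, and R show the derived state 'yes' for Character 3, supporting them as a clade.
Most parsimonious ingroup topology: ((((R,C),Q),A),Z).
R and C share a more recent common ancestor with each other than either does with Q, so Q is the least closely related of the three.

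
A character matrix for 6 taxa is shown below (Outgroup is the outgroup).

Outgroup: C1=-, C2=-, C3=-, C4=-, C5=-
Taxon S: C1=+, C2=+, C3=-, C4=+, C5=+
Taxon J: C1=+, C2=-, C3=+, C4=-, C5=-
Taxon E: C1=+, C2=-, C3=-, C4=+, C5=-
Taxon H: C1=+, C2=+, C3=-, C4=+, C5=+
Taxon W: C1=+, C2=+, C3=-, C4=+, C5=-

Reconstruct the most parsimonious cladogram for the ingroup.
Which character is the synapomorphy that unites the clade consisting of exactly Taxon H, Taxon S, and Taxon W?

The outgroup has state '-' for every character, so '+' is the derived state throughout.
C1 (derived state '+') is shared by all ingroup taxa — unites the whole ingroup.
C2 (derived state '+') is shared by Taxon H, Taxon S, and Taxon W — a synapomorphy uniting that clade.
C3 (derived state '+') is unique to Taxon J (autapomorphy; uninformative for grouping).
C4 (derived state '+') is shared by Taxon E, Taxon H, Taxon S, and Taxon W — a synapomorphy uniting that clade.
C5: derived state '+' in Taxon H and Taxon S only — synapomorphy for {Taxon H, Taxon S}.
Most parsimonious ingroup topology: ((((Taxon S,Taxon H),Taxon W),Taxon E),Taxon J).
The clade {Taxon H, Taxon S, Taxon W} is supported by C2: its derived state '+' occurs in exactly those taxa and in no other taxon (including the outgroup).

C2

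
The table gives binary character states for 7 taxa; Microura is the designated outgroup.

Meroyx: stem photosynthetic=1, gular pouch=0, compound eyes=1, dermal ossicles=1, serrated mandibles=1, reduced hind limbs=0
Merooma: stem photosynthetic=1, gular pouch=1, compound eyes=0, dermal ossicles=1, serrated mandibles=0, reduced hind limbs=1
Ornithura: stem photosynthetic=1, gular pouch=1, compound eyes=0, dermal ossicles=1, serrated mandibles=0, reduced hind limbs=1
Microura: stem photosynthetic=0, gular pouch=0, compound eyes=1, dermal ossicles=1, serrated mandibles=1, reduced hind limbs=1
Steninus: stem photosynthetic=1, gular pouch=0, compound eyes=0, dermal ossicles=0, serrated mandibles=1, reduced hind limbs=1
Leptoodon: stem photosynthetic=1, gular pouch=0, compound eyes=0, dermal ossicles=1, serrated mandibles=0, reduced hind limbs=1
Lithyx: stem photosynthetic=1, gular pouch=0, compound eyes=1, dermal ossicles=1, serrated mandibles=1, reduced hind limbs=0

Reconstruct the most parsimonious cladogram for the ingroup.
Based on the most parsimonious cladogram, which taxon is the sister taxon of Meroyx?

Lithyx

Character polarity is set by the outgroup: the derived state is whichever differs from the outgroup's state, so for compound eyes, dermal ossicles, serrated mandibles, reduced hind limbs the derived state is '0', and for the remaining characters it is '1'.
stem photosynthetic (derived state '1') is shared by all ingroup taxa — unites the whole ingroup.
gular pouch: derived state '1' in Merooma and Ornithura only — synapomorphy for {Merooma, Ornithura}.
Only Leptoodon, Merooma, Ornithura, and Steninus show the derived state '0' for compound eyes, supporting them as a clade.
dermal ossicles: derived state '0' in Steninus only — an autapomorphy, so it tells us nothing about relationships among taxa.
serrated mandibles: derived state '0' in Leptoodon, Merooma, and Ornithura only — synapomorphy for {Leptoodon, Merooma, Ornithura}.
Only Lithyx and Meroyx show the derived state '0' for reduced hind limbs, supporting them as a clade.
Most parsimonious ingroup topology: (((Leptoodon,(Merooma,Ornithura)),Steninus),(Lithyx,Meroyx)).
Meroyx and Lithyx form a cherry on this tree, so they are sister taxa.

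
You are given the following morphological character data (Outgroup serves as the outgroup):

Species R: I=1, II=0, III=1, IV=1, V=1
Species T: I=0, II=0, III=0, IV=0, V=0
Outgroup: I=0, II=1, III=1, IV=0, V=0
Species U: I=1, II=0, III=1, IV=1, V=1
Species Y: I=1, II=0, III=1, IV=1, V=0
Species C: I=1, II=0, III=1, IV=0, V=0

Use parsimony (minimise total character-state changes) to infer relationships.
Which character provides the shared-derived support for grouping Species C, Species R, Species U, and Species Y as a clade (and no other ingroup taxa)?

Character polarity is set by the outgroup: the derived state is whichever differs from the outgroup's state, so for II, III the derived state is '0', and for the remaining characters it is '1'.
I (derived state '1') is shared by Species C, Species R, Species U, and Species Y — a synapomorphy uniting that clade.
All ingroup taxa share the derived state '0' for II; it defines the ingroup but does not resolve relationships within it.
III (derived state '0') is unique to Species T (autapomorphy; uninformative for grouping).
IV: derived state '1' in Species R, Species U, and Species Y only — synapomorphy for {Species R, Species U, Species Y}.
Only Species R and Species U show the derived state '1' for V, supporting them as a clade.
Most parsimonious ingroup topology: ((((Species R,Species U),Species Y),Species C),Species T).
The clade {Species C, Species R, Species U, Species Y} is supported by I: its derived state '1' occurs in exactly those taxa and in no other taxon (including the outgroup).

I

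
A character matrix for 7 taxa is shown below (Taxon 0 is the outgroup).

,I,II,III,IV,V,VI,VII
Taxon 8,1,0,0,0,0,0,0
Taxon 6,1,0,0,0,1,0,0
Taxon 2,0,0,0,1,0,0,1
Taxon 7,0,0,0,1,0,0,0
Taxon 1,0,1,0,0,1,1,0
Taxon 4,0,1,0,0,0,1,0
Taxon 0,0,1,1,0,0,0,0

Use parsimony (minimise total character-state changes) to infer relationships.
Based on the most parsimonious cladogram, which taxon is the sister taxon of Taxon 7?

Character polarity is set by the outgroup: the derived state is whichever differs from the outgroup's state, so for II, III the derived state is '0', and for the remaining characters it is '1'.
I (derived state '1') is shared by Taxon 6 and Taxon 8 — a synapomorphy uniting that clade.
Only Taxon 2, Taxon 6, Taxon 7, and Taxon 8 show the derived state '0' for II, supporting them as a clade.
III (derived state '0') is shared by all ingroup taxa — unites the whole ingroup.
IV (derived state '1') is shared by Taxon 2 and Taxon 7 — a synapomorphy uniting that clade.
V (state '1') occurs in Taxon 1 and Taxon 6 but conflicts with the nesting implied by the other characters — most parsimoniously interpreted as homoplasy.
VI: derived state '1' in Taxon 1 and Taxon 4 only — synapomorphy for {Taxon 1, Taxon 4}.
VII (derived state '1') is unique to Taxon 2 (autapomorphy; uninformative for grouping).
Most parsimonious ingroup topology: ((Taxon 1,Taxon 4),((Taxon 8,Taxon 6),(Taxon 2,Taxon 7))).
Taxon 7 and Taxon 2 form a cherry on this tree, so they are sister taxa.

Taxon 2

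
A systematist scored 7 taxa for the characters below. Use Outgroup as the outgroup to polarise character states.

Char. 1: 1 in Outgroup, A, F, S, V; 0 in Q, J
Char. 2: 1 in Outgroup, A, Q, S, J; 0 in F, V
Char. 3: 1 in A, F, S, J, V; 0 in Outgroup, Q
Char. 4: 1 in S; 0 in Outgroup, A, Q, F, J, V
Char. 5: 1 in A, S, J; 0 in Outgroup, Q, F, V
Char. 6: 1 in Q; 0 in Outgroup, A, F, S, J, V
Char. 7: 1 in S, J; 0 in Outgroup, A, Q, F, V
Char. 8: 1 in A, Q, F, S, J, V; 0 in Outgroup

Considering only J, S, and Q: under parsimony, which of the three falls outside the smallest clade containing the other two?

Q

Character polarity is set by the outgroup: the derived state is whichever differs from the outgroup's state, so for Char. 1, Char. 2 the derived state is '0', and for the remaining characters it is '1'.
Char. 1 groups J and Q, which is incompatible with the clades supported by the remaining characters; treating it as convergent (homoplasy) costs fewer steps than any alternative tree.
Char. 2: derived state '0' in F and V only — synapomorphy for {F, V}.
Char. 3: derived state '1' in A, F, J, S, and V only — synapomorphy for {A, F, J, S, V}.
Char. 4: derived state '1' in S only — an autapomorphy, so it tells us nothing about relationships among taxa.
Char. 5 (derived state '1') is shared by A, J, and S — a synapomorphy uniting that clade.
Char. 6: derived state '1' in Q only — an autapomorphy, so it tells us nothing about relationships among taxa.
Char. 7: derived state '1' in J and S only — synapomorphy for {J, S}.
Char. 8 (derived state '1') is shared by all ingroup taxa — unites the whole ingroup.
Most parsimonious ingroup topology: (((A,(S,J)),(F,V)),Q).
J and S share a more recent common ancestor with each other than either does with Q, so Q is the least closely related of the three.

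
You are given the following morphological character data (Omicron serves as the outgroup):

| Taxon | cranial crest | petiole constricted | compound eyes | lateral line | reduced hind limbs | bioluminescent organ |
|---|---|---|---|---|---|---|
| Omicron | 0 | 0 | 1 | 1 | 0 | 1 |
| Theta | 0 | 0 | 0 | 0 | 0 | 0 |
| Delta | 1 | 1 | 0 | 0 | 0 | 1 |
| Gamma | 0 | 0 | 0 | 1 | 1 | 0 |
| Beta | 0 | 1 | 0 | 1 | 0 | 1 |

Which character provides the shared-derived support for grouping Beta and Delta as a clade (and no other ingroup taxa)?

petiole constricted

Character polarity is set by the outgroup: the derived state is whichever differs from the outgroup's state, so for compound eyes, lateral line, bioluminescent organ the derived state is '0', and for the remaining characters it is '1'.
cranial crest: derived state '1' in Delta only — an autapomorphy, so it tells us nothing about relationships among taxa.
Only Beta and Delta show the derived state '1' for petiole constricted, supporting them as a clade.
All ingroup taxa share the derived state '0' for compound eyes; it defines the ingroup but does not resolve relationships within it.
lateral line (state '0') occurs in Delta and Theta but conflicts with the nesting implied by the other characters — most parsimoniously interpreted as homoplasy.
reduced hind limbs (derived state '1') is unique to Gamma (autapomorphy; uninformative for grouping).
bioluminescent organ: derived state '0' in Gamma and Theta only — synapomorphy for {Gamma, Theta}.
Most parsimonious ingroup topology: ((Theta,Gamma),(Delta,Beta)).
The clade {Beta, Delta} is supported by petiole constricted: its derived state '1' occurs in exactly those taxa and in no other taxon (including the outgroup).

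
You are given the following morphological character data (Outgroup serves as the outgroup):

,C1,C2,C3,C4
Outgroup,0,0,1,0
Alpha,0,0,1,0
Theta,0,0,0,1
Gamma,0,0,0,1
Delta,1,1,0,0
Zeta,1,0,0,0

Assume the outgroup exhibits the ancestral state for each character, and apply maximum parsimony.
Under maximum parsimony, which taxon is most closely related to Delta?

Character polarity is set by the outgroup: the derived state is whichever differs from the outgroup's state, so for C3 the derived state is '0', and for the remaining characters it is '1'.
C1: derived state '1' in Delta and Zeta only — synapomorphy for {Delta, Zeta}.
C2 (derived state '1') is unique to Delta (autapomorphy; uninformative for grouping).
C3 (derived state '0') is shared by Delta, Gamma, Theta, and Zeta — a synapomorphy uniting that clade.
C4 (derived state '1') is shared by Gamma and Theta — a synapomorphy uniting that clade.
Most parsimonious ingroup topology: (Alpha,((Theta,Gamma),(Delta,Zeta))).
Delta and Zeta form a cherry on this tree, so they are sister taxa.

Zeta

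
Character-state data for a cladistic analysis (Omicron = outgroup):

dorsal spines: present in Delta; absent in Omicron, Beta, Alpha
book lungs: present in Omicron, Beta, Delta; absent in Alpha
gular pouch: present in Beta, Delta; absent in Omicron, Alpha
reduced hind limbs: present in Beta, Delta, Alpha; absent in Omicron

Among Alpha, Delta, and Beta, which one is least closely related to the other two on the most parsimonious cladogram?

Alpha

Character polarity is set by the outgroup: the derived state is whichever differs from the outgroup's state, so for book lungs the derived state is 'absent', and for the remaining characters it is 'present'.
dorsal spines (derived state 'present') is unique to Delta (autapomorphy; uninformative for grouping).
book lungs: derived state 'absent' in Alpha only — an autapomorphy, so it tells us nothing about relationships among taxa.
gular pouch (derived state 'present') is shared by Beta and Delta — a synapomorphy uniting that clade.
reduced hind limbs (derived state 'present') is shared by all ingroup taxa — unites the whole ingroup.
Most parsimonious ingroup topology: ((Beta,Delta),Alpha).
Delta and Beta share a more recent common ancestor with each other than either does with Alpha, so Alpha is the least closely related of the three.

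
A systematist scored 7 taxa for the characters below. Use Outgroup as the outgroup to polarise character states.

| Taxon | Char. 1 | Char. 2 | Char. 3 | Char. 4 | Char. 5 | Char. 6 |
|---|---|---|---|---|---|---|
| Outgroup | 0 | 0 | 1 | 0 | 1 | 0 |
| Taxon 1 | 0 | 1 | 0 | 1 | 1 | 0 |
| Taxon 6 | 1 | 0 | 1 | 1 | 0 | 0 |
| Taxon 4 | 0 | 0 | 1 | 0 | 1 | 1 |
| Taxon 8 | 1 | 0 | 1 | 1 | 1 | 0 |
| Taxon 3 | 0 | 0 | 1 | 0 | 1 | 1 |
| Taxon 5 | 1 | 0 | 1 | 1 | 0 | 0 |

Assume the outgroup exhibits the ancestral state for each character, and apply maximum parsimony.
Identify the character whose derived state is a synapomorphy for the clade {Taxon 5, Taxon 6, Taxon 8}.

Char. 1

Character polarity is set by the outgroup: the derived state is whichever differs from the outgroup's state, so for Char. 3, Char. 5 the derived state is '0', and for the remaining characters it is '1'.
Only Taxon 5, Taxon 6, and Taxon 8 show the derived state '1' for Char. 1, supporting them as a clade.
Char. 2 (derived state '1') is unique to Taxon 1 (autapomorphy; uninformative for grouping).
Char. 3: derived state '0' in Taxon 1 only — an autapomorphy, so it tells us nothing about relationships among taxa.
Char. 4 (derived state '1') is shared by Taxon 1, Taxon 5, Taxon 6, and Taxon 8 — a synapomorphy uniting that clade.
Only Taxon 5 and Taxon 6 show the derived state '0' for Char. 5, supporting them as a clade.
Char. 6 (derived state '1') is shared by Taxon 3 and Taxon 4 — a synapomorphy uniting that clade.
Most parsimonious ingroup topology: ((Taxon 1,((Taxon 6,Taxon 5),Taxon 8)),(Taxon 4,Taxon 3)).
The clade {Taxon 5, Taxon 6, Taxon 8} is supported by Char. 1: its derived state '1' occurs in exactly those taxa and in no other taxon (including the outgroup).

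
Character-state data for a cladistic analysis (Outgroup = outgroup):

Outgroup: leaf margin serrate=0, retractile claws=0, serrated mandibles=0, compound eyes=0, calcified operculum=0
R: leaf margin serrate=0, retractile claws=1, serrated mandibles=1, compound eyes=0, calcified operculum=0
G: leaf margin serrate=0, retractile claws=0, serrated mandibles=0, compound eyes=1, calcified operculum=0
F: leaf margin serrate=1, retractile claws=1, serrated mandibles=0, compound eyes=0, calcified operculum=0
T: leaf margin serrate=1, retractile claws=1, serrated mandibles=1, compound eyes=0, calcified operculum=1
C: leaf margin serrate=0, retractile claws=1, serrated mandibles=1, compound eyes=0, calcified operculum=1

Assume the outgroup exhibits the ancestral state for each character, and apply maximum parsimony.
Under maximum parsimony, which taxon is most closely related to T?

The outgroup has state '0' for every character, so '1' is the derived state throughout.
leaf margin serrate (state '1') occurs in F and T but conflicts with the nesting implied by the other characters — most parsimoniously interpreted as homoplasy.
Only C, F, R, and T show the derived state '1' for retractile claws, supporting them as a clade.
Only C, R, and T show the derived state '1' for serrated mandibles, supporting them as a clade.
compound eyes: derived state '1' in G only — an autapomorphy, so it tells us nothing about relationships among taxa.
calcified operculum: derived state '1' in C and T only — synapomorphy for {C, T}.
Most parsimonious ingroup topology: (((R,(T,C)),F),G).
T and C form a cherry on this tree, so they are sister taxa.

C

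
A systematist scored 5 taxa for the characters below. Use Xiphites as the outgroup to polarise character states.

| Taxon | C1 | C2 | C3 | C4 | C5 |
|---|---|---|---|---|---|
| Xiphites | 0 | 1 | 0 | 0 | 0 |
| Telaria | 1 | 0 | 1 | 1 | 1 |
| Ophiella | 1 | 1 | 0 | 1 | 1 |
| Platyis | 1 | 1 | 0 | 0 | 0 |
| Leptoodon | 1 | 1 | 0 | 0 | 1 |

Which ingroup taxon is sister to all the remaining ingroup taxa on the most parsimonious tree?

Character polarity is set by the outgroup: the derived state is whichever differs from the outgroup's state, so for C2 the derived state is '0', and for the remaining characters it is '1'.
C1 (derived state '1') is shared by all ingroup taxa — unites the whole ingroup.
C2: derived state '0' in Telaria only — an autapomorphy, so it tells us nothing about relationships among taxa.
C3 (derived state '1') is unique to Telaria (autapomorphy; uninformative for grouping).
C4 (derived state '1') is shared by Ophiella and Telaria — a synapomorphy uniting that clade.
Only Leptoodon, Ophiella, and Telaria show the derived state '1' for C5, supporting them as a clade.
Most parsimonious ingroup topology: (((Telaria,Ophiella),Leptoodon),Platyis).
Platyis is sister to the clade containing all other ingroup taxa, so it is the earliest-diverging (most basal) ingroup lineage.

Platyis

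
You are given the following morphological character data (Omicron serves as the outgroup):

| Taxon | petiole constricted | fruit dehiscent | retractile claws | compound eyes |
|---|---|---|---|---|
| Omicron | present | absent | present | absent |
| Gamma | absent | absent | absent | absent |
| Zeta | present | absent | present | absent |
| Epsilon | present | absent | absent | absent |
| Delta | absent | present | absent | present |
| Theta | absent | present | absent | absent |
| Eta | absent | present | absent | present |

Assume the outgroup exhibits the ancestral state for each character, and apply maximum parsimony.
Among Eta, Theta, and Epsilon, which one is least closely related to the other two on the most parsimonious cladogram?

Character polarity is set by the outgroup: the derived state is whichever differs from the outgroup's state, so for petiole constricted, retractile claws the derived state is 'absent', and for the remaining characters it is 'present'.
petiole constricted (derived state 'absent') is shared by Delta, Eta, Gamma, and Theta — a synapomorphy uniting that clade.
Only Delta, Eta, and Theta show the derived state 'present' for fruit dehiscent, supporting them as a clade.
Only Delta, Epsilon, Eta, Gamma, and Theta show the derived state 'absent' for retractile claws, supporting them as a clade.
compound eyes: derived state 'present' in Delta and Eta only — synapomorphy for {Delta, Eta}.
Most parsimonious ingroup topology: (((Gamma,((Delta,Eta),Theta)),Epsilon),Zeta).
Theta and Eta share a more recent common ancestor with each other than either does with Epsilon, so Epsilon is the least closely related of the three.

Epsilon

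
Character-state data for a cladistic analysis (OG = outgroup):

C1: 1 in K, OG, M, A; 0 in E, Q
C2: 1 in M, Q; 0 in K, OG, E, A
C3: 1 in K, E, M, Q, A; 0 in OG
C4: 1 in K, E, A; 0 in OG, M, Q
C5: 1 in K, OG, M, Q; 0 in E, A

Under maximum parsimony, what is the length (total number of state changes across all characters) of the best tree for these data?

6

Character polarity is set by the outgroup: the derived state is whichever differs from the outgroup's state, so for C1, C5 the derived state is '0', and for the remaining characters it is '1'.
C1 groups E and Q, which is incompatible with the clades supported by the remaining characters; treating it as convergent (homoplasy) costs fewer steps than any alternative tree.
Only M and Q show the derived state '1' for C2, supporting them as a clade.
All ingroup taxa share the derived state '1' for C3; it defines the ingroup but does not resolve relationships within it.
C4: derived state '1' in A, E, and K only — synapomorphy for {A, E, K}.
C5 (derived state '0') is shared by A and E — a synapomorphy uniting that clade.
Most parsimonious ingroup topology: ((M,Q),((E,A),K)).
Changes per character on this tree: C1: 2; C2: 1; C3: 1; C4: 1; C5: 1.
Total = 6.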